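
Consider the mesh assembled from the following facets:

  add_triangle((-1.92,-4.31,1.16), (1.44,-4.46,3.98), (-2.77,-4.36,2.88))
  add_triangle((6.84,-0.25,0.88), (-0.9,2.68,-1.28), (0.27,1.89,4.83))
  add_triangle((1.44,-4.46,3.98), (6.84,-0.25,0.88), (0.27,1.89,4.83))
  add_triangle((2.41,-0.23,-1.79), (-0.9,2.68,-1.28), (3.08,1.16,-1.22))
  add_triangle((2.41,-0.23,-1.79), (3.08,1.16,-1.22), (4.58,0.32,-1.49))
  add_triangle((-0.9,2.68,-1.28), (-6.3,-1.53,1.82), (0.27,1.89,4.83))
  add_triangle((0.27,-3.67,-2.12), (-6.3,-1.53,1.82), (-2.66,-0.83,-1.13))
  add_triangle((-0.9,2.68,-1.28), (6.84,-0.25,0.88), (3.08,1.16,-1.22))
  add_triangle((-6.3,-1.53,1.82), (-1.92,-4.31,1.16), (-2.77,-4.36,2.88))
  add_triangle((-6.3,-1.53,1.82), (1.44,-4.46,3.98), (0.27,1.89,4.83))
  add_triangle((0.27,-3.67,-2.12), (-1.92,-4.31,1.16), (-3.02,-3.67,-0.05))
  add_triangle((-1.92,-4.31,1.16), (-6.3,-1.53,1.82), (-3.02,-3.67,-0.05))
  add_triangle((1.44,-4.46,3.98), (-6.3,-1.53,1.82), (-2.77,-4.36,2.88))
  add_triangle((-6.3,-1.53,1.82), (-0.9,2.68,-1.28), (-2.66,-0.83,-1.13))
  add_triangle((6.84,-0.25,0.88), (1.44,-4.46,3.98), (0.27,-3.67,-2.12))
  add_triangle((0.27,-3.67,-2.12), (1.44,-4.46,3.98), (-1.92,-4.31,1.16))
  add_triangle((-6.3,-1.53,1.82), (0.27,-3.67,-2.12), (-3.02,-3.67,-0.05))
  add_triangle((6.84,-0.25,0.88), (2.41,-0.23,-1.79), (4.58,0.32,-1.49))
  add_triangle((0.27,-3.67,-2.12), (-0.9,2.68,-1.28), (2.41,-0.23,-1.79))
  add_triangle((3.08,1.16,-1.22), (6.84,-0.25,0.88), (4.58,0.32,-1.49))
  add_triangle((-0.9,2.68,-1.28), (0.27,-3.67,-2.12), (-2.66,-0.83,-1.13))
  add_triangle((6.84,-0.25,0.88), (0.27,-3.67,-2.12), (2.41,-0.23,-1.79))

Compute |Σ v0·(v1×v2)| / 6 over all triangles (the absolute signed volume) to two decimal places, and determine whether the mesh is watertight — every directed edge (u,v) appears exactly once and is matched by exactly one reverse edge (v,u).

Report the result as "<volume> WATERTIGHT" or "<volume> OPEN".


Per-triangle v0·(v1×v2)/6:
  t1: +5.8535
  t2: +16.9922
  t3: +32.3122
  t4: +2.2503
  t5: +0.7918
  t6: +17.8876
  t7: +7.0518
  t8: +3.1884
  t9: +6.0501
  t10: +33.2076
  t11: +4.5121
  t12: +5.5894
  t13: +6.5165
  t14: +6.0754
  t15: +26.6600
  t16: +11.4535
  t17: +2.6782
  t18: +1.5032
  t19: +4.8521
  t20: +2.1184
  t21: +4.4274
  t22: +8.4140
Σ = +210.3858 → |volume| = 210.39

Directed edges: 66 total, each appears once with its reverse present → watertight.

210.39 WATERTIGHT


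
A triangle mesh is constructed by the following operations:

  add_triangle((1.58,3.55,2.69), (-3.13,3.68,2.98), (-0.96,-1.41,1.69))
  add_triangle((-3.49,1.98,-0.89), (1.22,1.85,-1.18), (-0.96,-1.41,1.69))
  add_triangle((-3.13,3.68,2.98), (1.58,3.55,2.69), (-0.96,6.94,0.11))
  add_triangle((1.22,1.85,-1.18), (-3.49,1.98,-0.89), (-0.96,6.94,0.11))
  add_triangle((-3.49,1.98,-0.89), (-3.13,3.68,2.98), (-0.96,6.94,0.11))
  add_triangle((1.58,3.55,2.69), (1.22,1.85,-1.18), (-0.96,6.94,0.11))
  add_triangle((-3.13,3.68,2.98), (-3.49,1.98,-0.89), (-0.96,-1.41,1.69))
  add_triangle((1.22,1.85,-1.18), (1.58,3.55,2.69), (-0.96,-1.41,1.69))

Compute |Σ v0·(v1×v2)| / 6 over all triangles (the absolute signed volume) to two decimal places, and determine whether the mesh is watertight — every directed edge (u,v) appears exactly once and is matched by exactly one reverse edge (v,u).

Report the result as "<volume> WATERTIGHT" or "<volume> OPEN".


55.27 WATERTIGHT

Per-triangle v0·(v1×v2)/6:
  t1: +7.7438
  t2: -1.1657
  t3: +14.9833
  t4: +6.0716
  t5: +13.6618
  t6: +7.3931
  t7: +6.4387
  t8: +0.1395
Σ = +55.2660 → |volume| = 55.27

Directed edges: 24 total, each appears once with its reverse present → watertight.


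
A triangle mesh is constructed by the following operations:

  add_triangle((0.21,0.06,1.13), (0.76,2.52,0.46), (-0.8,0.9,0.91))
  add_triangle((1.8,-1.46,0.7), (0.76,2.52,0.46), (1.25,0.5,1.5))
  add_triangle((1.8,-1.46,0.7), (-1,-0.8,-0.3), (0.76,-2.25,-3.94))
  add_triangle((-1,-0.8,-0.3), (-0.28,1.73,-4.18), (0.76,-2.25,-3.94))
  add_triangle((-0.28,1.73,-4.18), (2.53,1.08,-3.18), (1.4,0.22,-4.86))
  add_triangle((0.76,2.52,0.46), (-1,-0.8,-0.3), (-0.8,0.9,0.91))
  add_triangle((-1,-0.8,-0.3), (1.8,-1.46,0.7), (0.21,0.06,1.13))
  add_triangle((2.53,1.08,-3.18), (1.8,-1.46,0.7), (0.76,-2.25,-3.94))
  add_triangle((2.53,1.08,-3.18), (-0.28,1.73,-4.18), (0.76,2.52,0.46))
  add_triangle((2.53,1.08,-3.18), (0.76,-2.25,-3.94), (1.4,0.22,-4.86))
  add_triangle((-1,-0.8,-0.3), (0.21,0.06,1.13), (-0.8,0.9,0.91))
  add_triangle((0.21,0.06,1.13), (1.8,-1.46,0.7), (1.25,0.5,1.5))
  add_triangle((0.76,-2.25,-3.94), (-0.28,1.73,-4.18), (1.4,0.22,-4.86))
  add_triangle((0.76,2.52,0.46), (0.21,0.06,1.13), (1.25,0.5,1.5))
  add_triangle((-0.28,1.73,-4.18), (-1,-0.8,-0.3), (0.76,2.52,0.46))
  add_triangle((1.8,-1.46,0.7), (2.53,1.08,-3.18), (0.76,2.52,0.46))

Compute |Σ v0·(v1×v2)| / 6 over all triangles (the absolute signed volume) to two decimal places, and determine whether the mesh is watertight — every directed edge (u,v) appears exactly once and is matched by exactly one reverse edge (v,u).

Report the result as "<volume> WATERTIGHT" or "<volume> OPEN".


34.96 WATERTIGHT

Per-triangle v0·(v1×v2)/6:
  t1: +0.5637
  t2: +0.8793
  t3: +2.0907
  t4: +3.3084
  t5: +3.1395
  t6: +0.3069
  t7: +0.5128
  t8: +6.0205
  t9: +5.2994
  t10: +2.8903
  t11: +0.2946
  t12: +0.4061
  t13: +3.3872
  t14: +0.4031
  t15: +1.3808
  t16: +4.0725
Σ = +34.9558 → |volume| = 34.96

Directed edges: 48 total, each appears once with its reverse present → watertight.


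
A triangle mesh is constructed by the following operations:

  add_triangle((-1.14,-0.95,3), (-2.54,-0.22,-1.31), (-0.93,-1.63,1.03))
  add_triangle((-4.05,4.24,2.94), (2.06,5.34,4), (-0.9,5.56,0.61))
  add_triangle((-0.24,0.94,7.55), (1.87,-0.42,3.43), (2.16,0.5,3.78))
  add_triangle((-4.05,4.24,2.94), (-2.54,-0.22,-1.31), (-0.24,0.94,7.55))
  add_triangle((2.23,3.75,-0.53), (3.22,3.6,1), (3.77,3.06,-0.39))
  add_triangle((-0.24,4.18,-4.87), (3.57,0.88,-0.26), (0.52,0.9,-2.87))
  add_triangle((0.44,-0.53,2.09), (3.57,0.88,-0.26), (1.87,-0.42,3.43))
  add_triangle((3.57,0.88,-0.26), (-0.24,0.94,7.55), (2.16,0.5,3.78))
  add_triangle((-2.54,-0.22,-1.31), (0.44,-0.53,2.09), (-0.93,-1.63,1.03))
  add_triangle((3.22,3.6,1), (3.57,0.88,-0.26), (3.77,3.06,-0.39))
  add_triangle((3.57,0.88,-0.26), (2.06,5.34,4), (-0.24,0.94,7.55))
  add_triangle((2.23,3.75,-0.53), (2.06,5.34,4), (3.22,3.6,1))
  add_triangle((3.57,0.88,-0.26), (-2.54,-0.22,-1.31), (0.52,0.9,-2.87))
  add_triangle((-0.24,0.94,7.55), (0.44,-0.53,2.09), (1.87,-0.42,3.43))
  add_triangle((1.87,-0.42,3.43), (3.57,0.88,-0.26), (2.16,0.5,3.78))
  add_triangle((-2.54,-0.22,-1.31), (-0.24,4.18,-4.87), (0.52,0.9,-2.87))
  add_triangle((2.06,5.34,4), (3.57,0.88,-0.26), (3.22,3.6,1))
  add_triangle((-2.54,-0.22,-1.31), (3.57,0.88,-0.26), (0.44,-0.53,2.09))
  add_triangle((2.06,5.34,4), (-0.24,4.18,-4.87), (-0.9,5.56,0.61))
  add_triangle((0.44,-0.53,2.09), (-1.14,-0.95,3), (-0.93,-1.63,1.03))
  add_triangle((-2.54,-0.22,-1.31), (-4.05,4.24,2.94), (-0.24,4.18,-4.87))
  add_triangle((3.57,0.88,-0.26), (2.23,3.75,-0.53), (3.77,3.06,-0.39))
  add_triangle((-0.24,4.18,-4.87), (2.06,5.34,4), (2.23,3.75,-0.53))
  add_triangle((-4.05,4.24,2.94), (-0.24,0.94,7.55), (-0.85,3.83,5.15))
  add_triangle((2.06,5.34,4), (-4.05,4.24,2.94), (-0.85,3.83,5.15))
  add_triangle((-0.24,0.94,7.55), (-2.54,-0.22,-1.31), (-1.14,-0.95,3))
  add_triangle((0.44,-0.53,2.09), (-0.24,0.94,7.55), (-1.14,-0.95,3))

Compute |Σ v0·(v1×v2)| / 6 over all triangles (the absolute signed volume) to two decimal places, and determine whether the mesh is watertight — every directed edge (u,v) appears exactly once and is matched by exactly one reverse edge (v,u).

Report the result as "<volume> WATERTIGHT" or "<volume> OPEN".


Per-triangle v0·(v1×v2)/6:
  t1: +1.8094
  t2: +17.3485
  t3: +2.5035
  t4: +12.8681
  t5: +1.8105
  t6: +4.8990
  t7: +0.2424
  t8: +2.4861
  t9: -0.8590
  t10: +1.7578
  t11: +19.1901
  t12: +4.2590
  t13: +0.0022
  t14: +1.4281
  t15: +1.9950
  t16: +3.8629
  t17: +3.3800
  t18: +0.0552
  t19: +15.8215
  t20: +0.7691
  t21: +18.1668
  t22: +0.2462
  t23: +11.0835
  t24: +12.5305
  t25: +12.0318
  t26: +4.2247
  t27: +1.8822
Σ = +155.7950 → |volume| = 155.79

Directed edges: 81 total; 9 unmatched, e.g. (-0.9,5.56,0.61)→(-4.05,4.24,2.94) → open.

155.79 OPEN


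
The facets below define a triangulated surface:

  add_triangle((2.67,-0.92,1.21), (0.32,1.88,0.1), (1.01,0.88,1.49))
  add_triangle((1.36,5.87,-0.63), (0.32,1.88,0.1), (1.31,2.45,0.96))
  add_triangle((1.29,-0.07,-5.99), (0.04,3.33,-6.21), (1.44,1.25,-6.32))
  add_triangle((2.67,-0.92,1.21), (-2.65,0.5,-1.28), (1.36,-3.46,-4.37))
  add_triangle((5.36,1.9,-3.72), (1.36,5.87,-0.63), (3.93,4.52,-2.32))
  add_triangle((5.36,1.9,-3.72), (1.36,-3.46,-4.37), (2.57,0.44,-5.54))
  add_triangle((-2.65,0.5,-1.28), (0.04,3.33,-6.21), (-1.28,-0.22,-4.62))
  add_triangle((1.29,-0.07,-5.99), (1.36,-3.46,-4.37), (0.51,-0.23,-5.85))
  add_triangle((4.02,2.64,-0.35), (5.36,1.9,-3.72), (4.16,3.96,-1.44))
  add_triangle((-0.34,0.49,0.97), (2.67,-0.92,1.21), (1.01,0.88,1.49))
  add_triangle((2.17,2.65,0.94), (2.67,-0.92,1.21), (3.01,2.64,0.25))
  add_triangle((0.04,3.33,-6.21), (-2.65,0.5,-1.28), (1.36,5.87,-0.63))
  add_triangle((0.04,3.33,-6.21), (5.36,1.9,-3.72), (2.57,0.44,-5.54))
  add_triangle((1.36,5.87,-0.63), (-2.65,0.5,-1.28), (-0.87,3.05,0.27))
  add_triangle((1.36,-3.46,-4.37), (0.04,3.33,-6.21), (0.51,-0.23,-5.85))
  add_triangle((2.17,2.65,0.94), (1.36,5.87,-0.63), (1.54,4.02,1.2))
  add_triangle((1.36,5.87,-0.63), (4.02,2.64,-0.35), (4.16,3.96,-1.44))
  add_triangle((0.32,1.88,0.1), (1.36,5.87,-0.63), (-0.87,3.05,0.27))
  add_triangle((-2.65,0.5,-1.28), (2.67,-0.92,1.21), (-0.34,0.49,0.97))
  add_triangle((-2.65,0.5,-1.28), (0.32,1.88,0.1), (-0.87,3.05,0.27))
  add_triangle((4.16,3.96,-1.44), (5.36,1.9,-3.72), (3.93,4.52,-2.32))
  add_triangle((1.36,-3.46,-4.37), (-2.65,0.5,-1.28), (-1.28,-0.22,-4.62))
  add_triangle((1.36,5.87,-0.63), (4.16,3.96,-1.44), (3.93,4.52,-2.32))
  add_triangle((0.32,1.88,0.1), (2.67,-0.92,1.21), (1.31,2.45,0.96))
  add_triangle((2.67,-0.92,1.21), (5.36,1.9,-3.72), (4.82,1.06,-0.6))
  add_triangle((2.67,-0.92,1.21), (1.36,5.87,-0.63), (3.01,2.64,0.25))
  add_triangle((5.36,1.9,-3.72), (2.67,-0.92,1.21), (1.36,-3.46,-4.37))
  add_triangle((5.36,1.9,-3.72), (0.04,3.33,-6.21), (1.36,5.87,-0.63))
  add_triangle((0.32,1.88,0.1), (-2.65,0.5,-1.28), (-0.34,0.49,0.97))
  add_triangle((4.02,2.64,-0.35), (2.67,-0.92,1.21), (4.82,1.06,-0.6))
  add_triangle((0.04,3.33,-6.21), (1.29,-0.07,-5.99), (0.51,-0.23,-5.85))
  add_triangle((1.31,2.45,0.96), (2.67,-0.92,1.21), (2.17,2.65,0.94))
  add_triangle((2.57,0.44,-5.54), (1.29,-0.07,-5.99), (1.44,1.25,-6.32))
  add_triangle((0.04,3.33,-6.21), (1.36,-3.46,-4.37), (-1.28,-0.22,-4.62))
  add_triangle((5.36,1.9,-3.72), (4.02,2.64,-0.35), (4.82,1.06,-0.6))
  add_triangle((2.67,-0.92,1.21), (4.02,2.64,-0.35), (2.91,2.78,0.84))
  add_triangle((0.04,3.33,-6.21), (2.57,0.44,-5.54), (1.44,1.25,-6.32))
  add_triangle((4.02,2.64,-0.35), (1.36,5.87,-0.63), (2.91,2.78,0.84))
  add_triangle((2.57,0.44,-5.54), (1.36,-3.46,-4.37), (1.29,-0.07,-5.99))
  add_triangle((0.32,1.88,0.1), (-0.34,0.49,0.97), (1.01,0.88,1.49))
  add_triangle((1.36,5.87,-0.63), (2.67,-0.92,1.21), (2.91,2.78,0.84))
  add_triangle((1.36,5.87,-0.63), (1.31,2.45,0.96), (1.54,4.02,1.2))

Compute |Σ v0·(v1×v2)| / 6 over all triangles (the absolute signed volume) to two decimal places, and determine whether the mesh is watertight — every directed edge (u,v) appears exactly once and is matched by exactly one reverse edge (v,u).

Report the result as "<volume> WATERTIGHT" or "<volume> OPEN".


Per-triangle v0·(v1×v2)/6:
  t1: +0.9389
  t2: +0.3574
  t3: +1.9828
  t4: +0.8114
  t5: +1.0848
  t6: +11.7867
  t7: +7.1686
  t8: +2.6195
  t9: +3.8467
  t10: +0.4430
  t11: +1.6134
  t12: +14.9590
  t13: +13.7281
  t14: +3.5080
  t15: -1.8043
  t16: +1.7545
  t17: +3.1730
  t18: +0.3979
  t19: +0.1935
  t20: -0.6611
  t21: +3.1376
  t22: +4.6371
  t23: +2.9582
  t24: -0.3826
  t25: +2.8026
  t26: -1.1031
  t27: +16.4995
  t28: +30.6861
  t29: +0.9823
  t30: +2.3578
  t31: +2.7565
  t32: +0.6099
  t33: +1.7800
  t34: +11.5853
  t35: +4.3934
  t36: +2.7982
  t37: +1.9454
  t38: +3.9437
  t39: +4.8970
  t40: +0.4459
  t41: -0.7475
  t42: -0.4567
Σ = +164.4287 → |volume| = 164.43

Directed edges: 126 total; 6 unmatched, e.g. (3.01,2.64,0.25)→(2.17,2.65,0.94) → open.

164.43 OPEN


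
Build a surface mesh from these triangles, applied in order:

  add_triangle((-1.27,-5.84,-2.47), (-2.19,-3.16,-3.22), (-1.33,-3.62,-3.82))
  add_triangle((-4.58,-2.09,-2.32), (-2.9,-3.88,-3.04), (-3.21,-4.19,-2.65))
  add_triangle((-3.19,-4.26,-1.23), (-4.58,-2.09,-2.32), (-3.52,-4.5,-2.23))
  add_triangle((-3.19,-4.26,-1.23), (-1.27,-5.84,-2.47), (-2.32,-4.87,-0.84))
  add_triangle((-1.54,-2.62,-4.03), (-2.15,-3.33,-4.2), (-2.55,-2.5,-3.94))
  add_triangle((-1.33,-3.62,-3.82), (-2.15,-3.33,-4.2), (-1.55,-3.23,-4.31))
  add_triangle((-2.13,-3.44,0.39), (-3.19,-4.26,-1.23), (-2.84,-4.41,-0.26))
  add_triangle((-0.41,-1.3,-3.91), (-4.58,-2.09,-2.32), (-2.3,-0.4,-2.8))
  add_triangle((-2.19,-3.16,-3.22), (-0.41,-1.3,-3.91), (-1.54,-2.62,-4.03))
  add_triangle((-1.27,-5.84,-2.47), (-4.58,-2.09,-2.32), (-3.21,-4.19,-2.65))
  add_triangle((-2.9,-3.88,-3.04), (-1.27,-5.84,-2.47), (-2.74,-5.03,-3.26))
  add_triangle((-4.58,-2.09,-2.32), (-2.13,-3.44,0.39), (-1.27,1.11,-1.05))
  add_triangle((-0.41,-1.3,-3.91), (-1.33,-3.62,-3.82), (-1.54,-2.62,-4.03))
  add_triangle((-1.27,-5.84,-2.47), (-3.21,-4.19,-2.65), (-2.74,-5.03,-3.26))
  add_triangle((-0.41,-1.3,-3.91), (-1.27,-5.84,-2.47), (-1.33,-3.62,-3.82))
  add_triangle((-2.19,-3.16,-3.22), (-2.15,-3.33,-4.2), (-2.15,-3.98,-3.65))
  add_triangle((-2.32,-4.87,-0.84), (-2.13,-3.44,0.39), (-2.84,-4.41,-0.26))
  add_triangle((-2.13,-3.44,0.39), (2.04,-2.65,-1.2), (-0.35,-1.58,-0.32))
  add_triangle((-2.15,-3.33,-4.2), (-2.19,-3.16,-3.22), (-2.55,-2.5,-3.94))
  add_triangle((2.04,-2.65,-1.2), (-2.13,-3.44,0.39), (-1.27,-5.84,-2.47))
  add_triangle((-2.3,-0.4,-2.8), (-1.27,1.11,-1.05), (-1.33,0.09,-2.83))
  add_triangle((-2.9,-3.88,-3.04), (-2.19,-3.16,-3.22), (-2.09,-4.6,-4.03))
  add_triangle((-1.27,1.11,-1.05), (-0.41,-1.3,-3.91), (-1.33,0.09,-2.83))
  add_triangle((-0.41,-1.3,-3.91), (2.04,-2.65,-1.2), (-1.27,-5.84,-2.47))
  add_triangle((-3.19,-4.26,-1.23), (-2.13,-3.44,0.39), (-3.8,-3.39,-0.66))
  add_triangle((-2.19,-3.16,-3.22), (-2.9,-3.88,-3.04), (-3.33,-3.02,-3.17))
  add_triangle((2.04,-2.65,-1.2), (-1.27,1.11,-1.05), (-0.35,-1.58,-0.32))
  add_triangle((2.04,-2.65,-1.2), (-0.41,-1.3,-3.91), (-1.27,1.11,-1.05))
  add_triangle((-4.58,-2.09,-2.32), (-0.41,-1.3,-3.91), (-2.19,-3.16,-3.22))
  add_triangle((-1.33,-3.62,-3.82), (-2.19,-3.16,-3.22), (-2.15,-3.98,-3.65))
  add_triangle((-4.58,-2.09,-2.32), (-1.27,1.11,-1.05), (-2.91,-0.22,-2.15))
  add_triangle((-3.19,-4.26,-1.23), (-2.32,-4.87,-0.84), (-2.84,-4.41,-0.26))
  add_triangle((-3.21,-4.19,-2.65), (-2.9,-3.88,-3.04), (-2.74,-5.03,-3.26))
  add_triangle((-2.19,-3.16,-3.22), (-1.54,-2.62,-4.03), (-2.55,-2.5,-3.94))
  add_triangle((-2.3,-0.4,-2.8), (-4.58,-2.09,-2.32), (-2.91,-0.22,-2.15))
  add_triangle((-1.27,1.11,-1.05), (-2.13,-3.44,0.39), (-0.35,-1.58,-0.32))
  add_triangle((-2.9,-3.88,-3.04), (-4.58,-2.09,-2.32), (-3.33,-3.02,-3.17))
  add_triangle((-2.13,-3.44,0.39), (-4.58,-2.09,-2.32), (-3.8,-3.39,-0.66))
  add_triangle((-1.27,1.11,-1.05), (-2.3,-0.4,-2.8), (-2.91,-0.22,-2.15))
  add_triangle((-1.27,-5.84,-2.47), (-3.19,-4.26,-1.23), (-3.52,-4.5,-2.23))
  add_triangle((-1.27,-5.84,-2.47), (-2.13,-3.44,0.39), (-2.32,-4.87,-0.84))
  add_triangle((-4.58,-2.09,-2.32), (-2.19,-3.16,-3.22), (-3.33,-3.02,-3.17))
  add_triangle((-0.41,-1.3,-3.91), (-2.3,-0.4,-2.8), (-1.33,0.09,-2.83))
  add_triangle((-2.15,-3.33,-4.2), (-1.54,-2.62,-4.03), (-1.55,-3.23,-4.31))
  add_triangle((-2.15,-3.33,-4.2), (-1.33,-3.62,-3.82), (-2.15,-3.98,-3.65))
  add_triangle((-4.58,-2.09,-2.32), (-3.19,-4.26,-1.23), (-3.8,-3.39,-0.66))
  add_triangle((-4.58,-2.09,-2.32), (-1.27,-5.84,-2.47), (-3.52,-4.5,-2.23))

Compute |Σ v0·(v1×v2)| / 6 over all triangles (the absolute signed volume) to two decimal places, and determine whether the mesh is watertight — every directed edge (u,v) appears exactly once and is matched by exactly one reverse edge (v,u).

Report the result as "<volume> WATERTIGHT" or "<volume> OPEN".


48.32 OPEN

Per-triangle v0·(v1×v2)/6:
  t1: +2.3531
  t2: +1.2697
  t3: +1.8091
  t4: +1.9857
  t5: +0.4430
  t6: +0.3536
  t7: +0.1332
  t8: +3.2246
  t9: +0.0238
  t10: +0.3119
  t11: -0.0253
  t12: +1.1283
  t13: +0.9358
  t14: +1.1276
  t15: +1.4916
  t16: +0.2922
  t17: +0.3903
  t18: -0.5128
  t19: +0.4631
  t20: +4.5916
  t21: +0.6788
  t22: +0.6014
  t23: +0.2032
  t24: +8.5665
  t25: +1.3398
  t26: +0.6056
  t27: -1.1467
  t28: +0.3579
  t29: +4.3131
  t30: -0.2938
  t31: +0.5278
  t32: +0.7687
  t33: +0.4517
  t34: -0.7878
  t35: +1.0475
  t36: -0.8930
  t37: +1.0952
  t38: -0.5261
  t39: +0.6561
  t40: +2.1342
  t41: +0.6237
  t42: -0.0288
  t43: +0.9904
  t44: +0.1957
  t45: +0.5921
  t46: +2.2199
  t47: +2.2402
Σ = +48.3235 → |volume| = 48.32

Directed edges: 141 total; 7 unmatched, e.g. (-1.27,-5.84,-2.47)→(-2.19,-3.16,-3.22) → open.


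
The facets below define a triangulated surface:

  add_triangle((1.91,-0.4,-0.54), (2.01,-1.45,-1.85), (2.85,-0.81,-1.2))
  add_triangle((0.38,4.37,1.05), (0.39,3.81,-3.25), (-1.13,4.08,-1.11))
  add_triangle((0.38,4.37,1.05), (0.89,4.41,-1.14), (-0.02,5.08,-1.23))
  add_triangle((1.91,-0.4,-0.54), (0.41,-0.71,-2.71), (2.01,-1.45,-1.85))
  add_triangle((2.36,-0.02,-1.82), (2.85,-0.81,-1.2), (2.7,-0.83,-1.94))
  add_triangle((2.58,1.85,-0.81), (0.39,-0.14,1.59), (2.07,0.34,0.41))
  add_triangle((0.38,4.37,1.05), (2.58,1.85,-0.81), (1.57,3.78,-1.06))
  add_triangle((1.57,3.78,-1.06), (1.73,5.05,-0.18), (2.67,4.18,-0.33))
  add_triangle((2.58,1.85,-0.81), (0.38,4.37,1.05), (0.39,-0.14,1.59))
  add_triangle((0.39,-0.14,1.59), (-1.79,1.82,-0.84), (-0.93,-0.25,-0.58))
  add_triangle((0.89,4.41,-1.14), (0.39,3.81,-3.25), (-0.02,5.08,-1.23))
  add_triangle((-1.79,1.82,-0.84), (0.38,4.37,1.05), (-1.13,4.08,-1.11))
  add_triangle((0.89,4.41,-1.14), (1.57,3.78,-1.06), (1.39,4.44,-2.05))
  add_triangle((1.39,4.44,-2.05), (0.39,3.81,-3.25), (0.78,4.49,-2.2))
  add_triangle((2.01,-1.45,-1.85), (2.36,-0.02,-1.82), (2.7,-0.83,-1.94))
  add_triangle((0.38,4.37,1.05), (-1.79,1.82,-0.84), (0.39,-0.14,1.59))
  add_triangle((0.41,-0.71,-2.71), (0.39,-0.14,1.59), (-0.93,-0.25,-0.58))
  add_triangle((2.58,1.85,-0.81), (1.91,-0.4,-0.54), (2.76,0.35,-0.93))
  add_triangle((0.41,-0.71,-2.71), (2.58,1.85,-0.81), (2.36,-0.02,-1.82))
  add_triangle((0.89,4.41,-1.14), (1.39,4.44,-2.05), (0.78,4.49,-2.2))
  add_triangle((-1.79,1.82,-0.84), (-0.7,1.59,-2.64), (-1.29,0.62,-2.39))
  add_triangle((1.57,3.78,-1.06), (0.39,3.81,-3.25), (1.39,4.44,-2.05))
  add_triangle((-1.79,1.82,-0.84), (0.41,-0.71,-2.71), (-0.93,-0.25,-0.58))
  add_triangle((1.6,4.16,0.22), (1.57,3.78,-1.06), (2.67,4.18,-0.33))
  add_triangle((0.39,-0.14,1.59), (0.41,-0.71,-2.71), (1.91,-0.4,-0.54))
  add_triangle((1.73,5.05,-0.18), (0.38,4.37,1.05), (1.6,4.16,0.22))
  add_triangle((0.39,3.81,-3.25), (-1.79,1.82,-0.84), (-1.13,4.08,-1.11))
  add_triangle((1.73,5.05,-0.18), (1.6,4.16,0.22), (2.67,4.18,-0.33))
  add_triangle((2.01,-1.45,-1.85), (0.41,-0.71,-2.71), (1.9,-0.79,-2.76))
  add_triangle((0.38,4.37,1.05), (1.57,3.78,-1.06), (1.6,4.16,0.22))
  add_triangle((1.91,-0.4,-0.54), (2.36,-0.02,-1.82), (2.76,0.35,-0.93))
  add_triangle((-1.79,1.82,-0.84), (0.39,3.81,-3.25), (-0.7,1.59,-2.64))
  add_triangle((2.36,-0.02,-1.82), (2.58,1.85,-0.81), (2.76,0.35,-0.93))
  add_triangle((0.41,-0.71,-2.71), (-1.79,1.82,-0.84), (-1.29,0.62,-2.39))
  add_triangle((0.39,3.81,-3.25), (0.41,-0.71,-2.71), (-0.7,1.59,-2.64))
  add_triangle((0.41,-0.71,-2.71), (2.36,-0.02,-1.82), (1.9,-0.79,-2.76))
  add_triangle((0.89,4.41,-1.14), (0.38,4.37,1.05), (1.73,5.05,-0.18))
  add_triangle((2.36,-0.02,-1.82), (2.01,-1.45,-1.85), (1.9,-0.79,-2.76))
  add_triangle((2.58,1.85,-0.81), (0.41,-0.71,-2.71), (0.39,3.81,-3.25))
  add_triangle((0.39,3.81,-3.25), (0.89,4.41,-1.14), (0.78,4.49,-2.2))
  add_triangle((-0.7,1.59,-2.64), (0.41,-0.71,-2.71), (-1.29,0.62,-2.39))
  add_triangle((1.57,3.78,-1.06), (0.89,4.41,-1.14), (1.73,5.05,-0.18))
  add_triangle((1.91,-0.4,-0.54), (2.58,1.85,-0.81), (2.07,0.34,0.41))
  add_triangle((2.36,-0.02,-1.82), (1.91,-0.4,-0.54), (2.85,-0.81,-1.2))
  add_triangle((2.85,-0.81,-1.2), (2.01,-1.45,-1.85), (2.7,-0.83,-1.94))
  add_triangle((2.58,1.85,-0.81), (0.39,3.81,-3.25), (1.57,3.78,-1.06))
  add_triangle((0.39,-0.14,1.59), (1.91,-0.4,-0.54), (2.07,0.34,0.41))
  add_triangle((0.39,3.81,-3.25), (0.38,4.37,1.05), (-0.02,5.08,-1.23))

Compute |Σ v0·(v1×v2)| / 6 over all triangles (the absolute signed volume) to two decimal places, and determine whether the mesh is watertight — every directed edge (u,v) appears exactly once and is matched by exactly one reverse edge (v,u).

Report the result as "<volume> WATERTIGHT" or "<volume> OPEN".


Per-triangle v0·(v1×v2)/6:
  t1: +0.0422
  t2: +4.5939
  t3: +1.6438
  t4: -0.5951
  t5: +0.2728
  t6: +0.6514
  t7: +2.3337
  t8: +0.9222
  t9: +3.2282
  t10: +0.4909
  t11: +1.7633
  t12: +1.5848
  t13: +0.5052
  t14: +0.6149
  t15: +0.1754
  t16: +1.9298
  t17: +0.2838
  t18: +0.0901
  t19: +1.4347
  t20: +0.4610
  t21: +0.9445
  t22: +0.0195
  t23: +1.0227
  t24: -0.8836
  t25: +0.3860
  t26: +0.5237
  t27: +2.2744
  t28: +0.4104
  t29: +0.5941
  t30: -1.0703
  t31: +0.3180
  t32: +2.0013
  t33: +0.7091
  t34: -0.4428
  t35: +2.2099
  t36: +0.3689
  t37: +1.5540
  t38: +0.6385
  t39: +5.2687
  t40: +0.0794
  t41: +1.0832
  t42: +0.7110
  t43: +0.7771
  t44: +0.1377
  t45: +0.3054
  t46: +2.7087
  t47: +0.4371
  t48: -1.5056
Σ = +44.0079 → |volume| = 44.01

Directed edges: 144 total, each appears once with its reverse present → watertight.

44.01 WATERTIGHT


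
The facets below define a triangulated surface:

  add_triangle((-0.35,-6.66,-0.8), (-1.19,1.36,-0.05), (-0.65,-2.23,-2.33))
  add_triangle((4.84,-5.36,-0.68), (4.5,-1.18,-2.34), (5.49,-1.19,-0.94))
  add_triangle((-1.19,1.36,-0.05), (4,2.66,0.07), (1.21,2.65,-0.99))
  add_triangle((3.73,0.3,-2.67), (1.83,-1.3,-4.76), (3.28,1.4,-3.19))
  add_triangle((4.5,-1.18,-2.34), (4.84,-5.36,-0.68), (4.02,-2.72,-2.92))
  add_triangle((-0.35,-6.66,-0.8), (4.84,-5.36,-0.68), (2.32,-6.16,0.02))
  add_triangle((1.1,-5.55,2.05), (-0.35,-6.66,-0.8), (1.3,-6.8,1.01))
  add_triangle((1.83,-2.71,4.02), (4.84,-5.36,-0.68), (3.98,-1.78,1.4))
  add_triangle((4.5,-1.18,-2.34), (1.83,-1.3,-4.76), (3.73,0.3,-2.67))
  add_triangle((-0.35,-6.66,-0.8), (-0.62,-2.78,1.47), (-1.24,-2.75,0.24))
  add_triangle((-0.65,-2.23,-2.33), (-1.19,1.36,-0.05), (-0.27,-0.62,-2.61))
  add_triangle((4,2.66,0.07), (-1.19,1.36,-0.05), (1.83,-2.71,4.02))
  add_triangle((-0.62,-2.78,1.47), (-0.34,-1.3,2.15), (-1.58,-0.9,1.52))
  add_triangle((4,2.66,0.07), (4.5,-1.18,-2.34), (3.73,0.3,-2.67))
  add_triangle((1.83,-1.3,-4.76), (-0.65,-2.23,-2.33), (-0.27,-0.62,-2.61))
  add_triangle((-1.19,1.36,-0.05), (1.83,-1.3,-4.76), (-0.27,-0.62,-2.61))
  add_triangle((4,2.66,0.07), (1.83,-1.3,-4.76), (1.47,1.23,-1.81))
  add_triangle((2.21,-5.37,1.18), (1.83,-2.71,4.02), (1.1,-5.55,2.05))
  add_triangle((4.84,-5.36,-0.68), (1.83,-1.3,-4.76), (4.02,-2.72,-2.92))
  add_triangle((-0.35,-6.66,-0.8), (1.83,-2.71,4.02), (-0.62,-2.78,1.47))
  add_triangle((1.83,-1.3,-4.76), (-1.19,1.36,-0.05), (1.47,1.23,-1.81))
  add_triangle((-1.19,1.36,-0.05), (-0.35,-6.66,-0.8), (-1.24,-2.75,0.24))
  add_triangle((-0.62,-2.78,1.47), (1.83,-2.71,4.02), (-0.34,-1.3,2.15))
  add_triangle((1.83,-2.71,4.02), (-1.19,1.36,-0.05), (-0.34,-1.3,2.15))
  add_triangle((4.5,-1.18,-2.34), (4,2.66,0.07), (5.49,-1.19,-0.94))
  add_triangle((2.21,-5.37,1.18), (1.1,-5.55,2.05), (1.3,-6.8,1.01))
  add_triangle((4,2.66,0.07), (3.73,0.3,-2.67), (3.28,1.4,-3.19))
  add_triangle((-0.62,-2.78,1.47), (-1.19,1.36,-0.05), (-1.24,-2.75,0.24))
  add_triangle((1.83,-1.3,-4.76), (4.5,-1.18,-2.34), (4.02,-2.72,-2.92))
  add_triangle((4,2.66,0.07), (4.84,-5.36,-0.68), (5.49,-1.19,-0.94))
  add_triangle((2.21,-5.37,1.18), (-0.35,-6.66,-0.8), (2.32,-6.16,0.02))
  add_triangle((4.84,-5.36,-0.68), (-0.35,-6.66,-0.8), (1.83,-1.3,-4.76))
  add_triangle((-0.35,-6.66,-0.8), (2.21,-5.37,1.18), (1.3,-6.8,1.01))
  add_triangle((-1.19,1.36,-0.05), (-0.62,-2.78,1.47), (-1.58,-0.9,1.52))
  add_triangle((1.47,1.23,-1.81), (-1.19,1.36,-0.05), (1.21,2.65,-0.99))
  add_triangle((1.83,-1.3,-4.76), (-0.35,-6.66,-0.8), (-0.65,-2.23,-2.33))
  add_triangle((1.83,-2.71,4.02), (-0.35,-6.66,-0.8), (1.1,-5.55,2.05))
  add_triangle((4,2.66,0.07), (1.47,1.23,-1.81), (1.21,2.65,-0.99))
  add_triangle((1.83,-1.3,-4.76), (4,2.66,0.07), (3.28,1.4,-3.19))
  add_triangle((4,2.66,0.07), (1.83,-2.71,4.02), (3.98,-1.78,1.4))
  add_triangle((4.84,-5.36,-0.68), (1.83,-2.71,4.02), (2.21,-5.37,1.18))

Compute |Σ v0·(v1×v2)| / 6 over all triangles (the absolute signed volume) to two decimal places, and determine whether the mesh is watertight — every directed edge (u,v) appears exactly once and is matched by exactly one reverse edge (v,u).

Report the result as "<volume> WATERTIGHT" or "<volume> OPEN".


Per-triangle v0·(v1×v2)/6:
  t1: +2.7613
  t2: +6.2187
  t3: +1.4144
  t4: +3.1945
  t5: +4.8402
  t6: +4.4264
  t7: +2.1758
  t8: +10.1458
  t9: +4.0999
  t10: +1.8935
  t11: +1.1081
  t12: +5.6433
  t13: +0.9105
  t14: +4.0926
  t15: +1.7238
  t16: +1.2987
  t17: +3.8868
  t18: +4.1603
  t19: +4.9104
  t20: +6.2354
  t21: +2.4978
  t22: +1.0580
  t23: +1.7097
  t24: +1.0550
  t25: +4.9239
  t26: +1.6269
  t27: +3.2960
  t28: +1.0344
  t29: +4.2479
  t30: +3.4575
  t31: +3.2534
  t32: +26.0970
  t33: +1.6961
  t34: +0.2948
  t35: +0.8964
  t36: +7.0680
  t37: +0.7649
  t38: +2.0882
  t39: -2.9533
  t40: +8.2862
  t41: +9.2618
Σ = +156.8011 → |volume| = 156.80

Directed edges: 123 total; 9 unmatched, e.g. (4.84,-5.36,-0.68)→(2.32,-6.16,0.02) → open.

156.80 OPEN


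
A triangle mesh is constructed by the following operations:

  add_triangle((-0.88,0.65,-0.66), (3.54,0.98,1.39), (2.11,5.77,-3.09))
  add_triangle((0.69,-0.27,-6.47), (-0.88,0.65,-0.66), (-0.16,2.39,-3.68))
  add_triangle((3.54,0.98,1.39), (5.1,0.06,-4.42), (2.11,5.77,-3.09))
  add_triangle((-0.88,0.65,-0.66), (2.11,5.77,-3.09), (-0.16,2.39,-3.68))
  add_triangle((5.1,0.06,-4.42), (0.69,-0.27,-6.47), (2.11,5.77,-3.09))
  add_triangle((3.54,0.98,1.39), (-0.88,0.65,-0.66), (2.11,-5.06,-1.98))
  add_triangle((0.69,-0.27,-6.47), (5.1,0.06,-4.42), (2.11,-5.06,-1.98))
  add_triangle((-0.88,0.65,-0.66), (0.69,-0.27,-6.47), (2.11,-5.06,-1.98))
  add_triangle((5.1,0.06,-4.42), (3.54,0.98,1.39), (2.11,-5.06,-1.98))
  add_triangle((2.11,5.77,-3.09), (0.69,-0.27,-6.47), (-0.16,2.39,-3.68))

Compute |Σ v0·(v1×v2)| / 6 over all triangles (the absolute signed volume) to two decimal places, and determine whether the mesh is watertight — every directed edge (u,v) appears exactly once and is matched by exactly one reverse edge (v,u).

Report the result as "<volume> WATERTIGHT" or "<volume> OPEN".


111.40 WATERTIGHT

Per-triangle v0·(v1×v2)/6:
  t1: +1.1038
  t2: +2.2031
  t3: +22.7762
  t4: +2.2696
  t5: +28.9735
  t6: -2.5279
  t7: +25.3436
  t8: +3.7137
  t9: +19.1472
  t10: +8.3977
Σ = +111.4005 → |volume| = 111.40

Directed edges: 30 total, each appears once with its reverse present → watertight.


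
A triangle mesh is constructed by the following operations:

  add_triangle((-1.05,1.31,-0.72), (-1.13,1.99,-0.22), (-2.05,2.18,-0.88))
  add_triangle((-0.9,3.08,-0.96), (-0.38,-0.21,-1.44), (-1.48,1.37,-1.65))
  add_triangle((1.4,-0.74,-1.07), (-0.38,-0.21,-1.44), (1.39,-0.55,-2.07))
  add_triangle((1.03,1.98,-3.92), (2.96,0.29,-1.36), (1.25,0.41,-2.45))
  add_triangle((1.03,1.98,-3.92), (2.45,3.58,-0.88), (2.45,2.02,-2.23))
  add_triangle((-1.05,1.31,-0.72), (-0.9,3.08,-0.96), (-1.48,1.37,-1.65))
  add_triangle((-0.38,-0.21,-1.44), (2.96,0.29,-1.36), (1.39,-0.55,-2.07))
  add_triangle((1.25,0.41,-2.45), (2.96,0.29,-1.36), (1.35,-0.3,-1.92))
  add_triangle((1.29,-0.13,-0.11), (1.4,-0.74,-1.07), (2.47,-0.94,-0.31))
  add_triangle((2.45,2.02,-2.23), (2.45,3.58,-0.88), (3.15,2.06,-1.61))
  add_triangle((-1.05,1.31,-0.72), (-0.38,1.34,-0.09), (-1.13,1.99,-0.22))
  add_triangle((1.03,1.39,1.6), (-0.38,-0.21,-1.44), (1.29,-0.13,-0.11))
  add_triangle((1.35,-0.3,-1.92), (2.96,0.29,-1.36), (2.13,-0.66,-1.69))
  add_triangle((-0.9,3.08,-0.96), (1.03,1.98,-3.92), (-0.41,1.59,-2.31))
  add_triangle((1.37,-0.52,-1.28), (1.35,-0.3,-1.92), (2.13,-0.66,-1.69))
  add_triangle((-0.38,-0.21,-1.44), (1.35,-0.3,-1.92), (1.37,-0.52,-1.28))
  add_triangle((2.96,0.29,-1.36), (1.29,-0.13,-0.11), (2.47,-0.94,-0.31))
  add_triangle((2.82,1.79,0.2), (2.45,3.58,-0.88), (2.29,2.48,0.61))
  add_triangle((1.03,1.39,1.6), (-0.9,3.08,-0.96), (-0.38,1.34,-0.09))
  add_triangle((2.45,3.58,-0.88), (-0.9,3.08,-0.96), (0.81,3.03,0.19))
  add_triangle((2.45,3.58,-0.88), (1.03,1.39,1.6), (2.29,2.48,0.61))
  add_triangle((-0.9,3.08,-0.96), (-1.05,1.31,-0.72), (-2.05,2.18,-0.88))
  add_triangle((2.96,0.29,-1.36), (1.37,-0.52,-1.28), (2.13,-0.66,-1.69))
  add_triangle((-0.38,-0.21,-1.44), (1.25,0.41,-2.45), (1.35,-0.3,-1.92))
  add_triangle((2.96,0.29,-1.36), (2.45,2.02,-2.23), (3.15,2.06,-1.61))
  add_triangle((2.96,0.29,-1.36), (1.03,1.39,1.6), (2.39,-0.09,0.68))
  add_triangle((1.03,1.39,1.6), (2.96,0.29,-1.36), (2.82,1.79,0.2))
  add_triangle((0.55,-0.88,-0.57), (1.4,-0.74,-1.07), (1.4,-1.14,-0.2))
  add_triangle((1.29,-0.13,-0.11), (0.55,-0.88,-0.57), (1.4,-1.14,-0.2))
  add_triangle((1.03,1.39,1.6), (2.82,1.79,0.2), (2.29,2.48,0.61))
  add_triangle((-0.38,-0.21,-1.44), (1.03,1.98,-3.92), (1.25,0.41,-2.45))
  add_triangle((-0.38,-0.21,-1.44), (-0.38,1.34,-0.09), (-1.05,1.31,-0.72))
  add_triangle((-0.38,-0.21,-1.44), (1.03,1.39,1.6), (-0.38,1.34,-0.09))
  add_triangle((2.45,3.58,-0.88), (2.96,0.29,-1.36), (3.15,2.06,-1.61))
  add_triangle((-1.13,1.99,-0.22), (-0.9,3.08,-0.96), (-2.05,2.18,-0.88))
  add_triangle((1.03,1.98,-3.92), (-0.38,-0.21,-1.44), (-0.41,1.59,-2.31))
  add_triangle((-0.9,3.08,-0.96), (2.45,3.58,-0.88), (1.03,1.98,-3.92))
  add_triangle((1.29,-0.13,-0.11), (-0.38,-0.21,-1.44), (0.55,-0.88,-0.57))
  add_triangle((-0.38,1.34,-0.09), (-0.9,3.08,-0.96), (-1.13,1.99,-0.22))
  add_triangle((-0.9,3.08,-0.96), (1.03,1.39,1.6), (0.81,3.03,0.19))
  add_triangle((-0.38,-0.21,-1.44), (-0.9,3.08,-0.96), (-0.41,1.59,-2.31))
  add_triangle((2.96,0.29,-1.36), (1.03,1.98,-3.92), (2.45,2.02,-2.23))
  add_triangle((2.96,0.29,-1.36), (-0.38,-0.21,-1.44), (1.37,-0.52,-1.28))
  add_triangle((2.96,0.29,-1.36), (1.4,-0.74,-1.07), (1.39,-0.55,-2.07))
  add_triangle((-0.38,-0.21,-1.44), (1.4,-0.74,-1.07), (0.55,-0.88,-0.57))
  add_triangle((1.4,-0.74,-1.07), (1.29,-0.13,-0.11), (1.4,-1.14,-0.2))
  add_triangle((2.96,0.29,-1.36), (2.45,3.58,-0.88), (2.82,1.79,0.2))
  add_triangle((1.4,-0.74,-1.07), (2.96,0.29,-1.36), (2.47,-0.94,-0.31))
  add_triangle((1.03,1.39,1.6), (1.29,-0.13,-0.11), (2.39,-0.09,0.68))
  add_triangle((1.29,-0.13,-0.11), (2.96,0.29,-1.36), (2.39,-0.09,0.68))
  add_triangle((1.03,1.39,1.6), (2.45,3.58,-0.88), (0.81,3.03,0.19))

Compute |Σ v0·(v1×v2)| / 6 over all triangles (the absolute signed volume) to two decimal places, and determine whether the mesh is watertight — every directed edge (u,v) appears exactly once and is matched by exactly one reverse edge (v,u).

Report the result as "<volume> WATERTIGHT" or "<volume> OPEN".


32.02 OPEN

Per-triangle v0·(v1×v2)/6:
  t1: -0.0900
  t2: +0.5573
  t3: +0.1712
  t4: +1.2499
  t5: +2.5232
  t6: +0.2461
  t7: +0.4246
  t8: +0.5844
  t9: -0.1284
  t10: +1.0969
  t11: -0.0668
  t12: -0.3828
  t13: +0.4053
  t14: +1.4056
  t15: +0.0369
  t16: +0.1403
  t17: +0.1771
  t18: +0.9343
  t19: +0.2295
  t20: +1.8306
  t21: +0.6295
  t22: +0.1574
  t23: -0.0492
  t24: +0.3510
  t25: +0.8113
  t26: +1.4623
  t27: +0.5971
  t28: +0.1336
  t29: -0.0981
  t30: +0.5818
  t31: +0.7813
  t32: -0.1583
  t33: -0.2963
  t34: +0.4804
  t35: +0.3468
  t36: +0.8325
  t37: +6.1223
  t38: -0.2331
  t39: +0.0946
  t40: +0.9332
  t41: +0.4533
  t42: +2.0029
  t43: -0.4657
  t44: +0.4749
  t45: +0.2236
  t46: +0.1938
  t47: +2.2810
  t48: +0.6058
  t49: -0.2291
  t50: +0.1477
  t51: +1.5078
Σ = +32.0212 → |volume| = 32.02

Directed edges: 153 total; 3 unmatched, e.g. (-0.38,-0.21,-1.44)→(-1.48,1.37,-1.65) → open.


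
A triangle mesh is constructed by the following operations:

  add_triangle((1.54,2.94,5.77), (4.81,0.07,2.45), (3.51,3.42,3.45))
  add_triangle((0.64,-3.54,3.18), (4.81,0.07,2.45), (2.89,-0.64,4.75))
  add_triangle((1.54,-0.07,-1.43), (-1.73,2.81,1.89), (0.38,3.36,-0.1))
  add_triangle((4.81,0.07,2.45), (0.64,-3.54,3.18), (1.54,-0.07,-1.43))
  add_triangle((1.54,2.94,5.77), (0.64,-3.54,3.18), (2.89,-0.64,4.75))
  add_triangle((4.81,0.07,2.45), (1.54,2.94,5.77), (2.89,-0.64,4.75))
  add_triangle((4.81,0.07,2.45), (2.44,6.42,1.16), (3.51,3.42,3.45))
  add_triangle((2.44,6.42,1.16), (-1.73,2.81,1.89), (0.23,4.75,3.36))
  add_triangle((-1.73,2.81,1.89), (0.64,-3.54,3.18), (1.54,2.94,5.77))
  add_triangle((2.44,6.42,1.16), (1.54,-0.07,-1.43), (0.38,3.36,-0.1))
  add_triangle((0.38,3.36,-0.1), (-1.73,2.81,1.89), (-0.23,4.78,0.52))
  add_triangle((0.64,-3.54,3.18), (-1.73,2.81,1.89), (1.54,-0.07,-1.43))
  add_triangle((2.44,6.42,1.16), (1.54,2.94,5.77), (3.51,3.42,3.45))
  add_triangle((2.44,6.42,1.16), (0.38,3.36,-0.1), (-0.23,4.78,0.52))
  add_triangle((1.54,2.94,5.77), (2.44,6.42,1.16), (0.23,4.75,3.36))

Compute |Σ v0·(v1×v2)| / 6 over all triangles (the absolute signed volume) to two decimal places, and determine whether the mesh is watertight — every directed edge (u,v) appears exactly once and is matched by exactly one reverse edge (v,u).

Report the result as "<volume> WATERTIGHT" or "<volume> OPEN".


Per-triangle v0·(v1×v2)/6:
  t1: +9.5772
  t2: +7.7665
  t3: -0.0685
  t4: +6.5122
  t5: +8.6646
  t6: +10.3930
  t7: +8.7310
  t8: +5.1599
  t9: +11.4591
  t10: +2.5457
  t11: -0.0922
  t12: -2.9015
  t13: +11.1085
  t14: +1.2187
  t15: +9.9616
Σ = +90.0358 → |volume| = 90.04

Directed edges: 45 total; 9 unmatched, e.g. (1.54,-0.07,-1.43)→(4.81,0.07,2.45) → open.

90.04 OPEN


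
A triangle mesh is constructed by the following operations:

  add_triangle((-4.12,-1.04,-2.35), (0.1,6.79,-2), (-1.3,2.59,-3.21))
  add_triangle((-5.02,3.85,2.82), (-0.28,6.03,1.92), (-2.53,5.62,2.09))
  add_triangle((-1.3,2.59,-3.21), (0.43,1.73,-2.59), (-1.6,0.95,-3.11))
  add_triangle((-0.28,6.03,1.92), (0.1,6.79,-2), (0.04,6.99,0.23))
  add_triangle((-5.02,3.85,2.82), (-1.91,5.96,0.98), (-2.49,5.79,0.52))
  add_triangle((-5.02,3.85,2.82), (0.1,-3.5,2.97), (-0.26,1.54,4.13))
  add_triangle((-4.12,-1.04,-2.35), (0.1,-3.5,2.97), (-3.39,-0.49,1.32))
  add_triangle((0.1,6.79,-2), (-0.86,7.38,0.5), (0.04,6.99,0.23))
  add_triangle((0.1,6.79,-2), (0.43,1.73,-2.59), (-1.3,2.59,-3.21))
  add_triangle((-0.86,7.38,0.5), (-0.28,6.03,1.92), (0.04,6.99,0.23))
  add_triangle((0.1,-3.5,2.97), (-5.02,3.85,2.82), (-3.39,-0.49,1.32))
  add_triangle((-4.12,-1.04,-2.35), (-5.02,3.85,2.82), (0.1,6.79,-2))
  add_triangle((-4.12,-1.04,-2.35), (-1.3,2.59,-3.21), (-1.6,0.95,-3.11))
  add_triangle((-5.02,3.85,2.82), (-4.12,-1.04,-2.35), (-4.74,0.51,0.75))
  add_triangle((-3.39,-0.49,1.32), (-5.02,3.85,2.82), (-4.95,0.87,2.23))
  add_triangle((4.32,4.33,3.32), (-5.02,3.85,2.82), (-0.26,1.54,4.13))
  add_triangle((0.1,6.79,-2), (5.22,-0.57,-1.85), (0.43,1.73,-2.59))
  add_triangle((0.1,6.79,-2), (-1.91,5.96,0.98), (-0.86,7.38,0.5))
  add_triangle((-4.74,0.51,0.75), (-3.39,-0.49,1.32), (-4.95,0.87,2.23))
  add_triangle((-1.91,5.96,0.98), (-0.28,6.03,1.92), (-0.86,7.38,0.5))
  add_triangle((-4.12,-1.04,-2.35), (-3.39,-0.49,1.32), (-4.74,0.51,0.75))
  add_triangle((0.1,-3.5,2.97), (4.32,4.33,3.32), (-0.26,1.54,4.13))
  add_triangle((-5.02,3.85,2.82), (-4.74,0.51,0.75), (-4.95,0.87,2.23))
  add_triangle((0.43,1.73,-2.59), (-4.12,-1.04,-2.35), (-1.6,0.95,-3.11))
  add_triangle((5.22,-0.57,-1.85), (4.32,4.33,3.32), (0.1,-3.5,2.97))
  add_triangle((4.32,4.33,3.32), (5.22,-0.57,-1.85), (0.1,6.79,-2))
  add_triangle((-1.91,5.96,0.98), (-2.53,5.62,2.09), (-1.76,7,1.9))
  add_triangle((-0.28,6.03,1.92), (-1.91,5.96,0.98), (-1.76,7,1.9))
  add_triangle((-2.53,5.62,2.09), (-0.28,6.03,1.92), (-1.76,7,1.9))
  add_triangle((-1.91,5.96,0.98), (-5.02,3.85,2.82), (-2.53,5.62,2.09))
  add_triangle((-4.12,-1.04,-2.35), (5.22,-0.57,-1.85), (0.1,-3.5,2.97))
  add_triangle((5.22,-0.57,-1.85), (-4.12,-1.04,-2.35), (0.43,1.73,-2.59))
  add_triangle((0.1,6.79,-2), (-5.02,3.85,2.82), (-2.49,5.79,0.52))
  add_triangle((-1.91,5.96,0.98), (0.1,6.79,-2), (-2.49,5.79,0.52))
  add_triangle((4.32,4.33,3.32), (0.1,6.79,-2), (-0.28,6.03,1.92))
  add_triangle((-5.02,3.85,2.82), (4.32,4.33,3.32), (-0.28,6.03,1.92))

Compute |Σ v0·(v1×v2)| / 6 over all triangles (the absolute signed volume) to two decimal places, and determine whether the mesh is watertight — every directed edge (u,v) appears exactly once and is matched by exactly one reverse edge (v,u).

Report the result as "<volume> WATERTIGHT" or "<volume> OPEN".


289.29 WATERTIGHT

Per-triangle v0·(v1×v2)/6:
  t1: +7.3446
  t2: +2.1729
  t3: +1.2993
  t4: -0.6920
  t5: +3.0032
  t6: +14.8049
  t7: +8.6075
  t8: +2.3187
  t9: +4.2707
  t10: +1.7153
  t11: +9.4970
  t12: +33.6279
  t13: +2.1082
  t14: +5.4757
  t15: -0.0071
  t16: +19.0306
  t17: +11.3857
  t18: +3.0462
  t19: +1.1858
  t20: +2.5593
  t21: +2.9453
  t22: +14.9744
  t23: +3.2431
  t24: +0.1893
  t25: +27.2805
  t26: +36.9095
  t27: +1.1021
  t28: +0.7837
  t29: +1.1833
  t30: +2.8013
  t31: +15.4614
  t32: +9.0499
  t33: +1.2621
  t34: +2.9409
  t35: +19.7209
  t36: +16.6884
Σ = +289.2907 → |volume| = 289.29

Directed edges: 108 total, each appears once with its reverse present → watertight.


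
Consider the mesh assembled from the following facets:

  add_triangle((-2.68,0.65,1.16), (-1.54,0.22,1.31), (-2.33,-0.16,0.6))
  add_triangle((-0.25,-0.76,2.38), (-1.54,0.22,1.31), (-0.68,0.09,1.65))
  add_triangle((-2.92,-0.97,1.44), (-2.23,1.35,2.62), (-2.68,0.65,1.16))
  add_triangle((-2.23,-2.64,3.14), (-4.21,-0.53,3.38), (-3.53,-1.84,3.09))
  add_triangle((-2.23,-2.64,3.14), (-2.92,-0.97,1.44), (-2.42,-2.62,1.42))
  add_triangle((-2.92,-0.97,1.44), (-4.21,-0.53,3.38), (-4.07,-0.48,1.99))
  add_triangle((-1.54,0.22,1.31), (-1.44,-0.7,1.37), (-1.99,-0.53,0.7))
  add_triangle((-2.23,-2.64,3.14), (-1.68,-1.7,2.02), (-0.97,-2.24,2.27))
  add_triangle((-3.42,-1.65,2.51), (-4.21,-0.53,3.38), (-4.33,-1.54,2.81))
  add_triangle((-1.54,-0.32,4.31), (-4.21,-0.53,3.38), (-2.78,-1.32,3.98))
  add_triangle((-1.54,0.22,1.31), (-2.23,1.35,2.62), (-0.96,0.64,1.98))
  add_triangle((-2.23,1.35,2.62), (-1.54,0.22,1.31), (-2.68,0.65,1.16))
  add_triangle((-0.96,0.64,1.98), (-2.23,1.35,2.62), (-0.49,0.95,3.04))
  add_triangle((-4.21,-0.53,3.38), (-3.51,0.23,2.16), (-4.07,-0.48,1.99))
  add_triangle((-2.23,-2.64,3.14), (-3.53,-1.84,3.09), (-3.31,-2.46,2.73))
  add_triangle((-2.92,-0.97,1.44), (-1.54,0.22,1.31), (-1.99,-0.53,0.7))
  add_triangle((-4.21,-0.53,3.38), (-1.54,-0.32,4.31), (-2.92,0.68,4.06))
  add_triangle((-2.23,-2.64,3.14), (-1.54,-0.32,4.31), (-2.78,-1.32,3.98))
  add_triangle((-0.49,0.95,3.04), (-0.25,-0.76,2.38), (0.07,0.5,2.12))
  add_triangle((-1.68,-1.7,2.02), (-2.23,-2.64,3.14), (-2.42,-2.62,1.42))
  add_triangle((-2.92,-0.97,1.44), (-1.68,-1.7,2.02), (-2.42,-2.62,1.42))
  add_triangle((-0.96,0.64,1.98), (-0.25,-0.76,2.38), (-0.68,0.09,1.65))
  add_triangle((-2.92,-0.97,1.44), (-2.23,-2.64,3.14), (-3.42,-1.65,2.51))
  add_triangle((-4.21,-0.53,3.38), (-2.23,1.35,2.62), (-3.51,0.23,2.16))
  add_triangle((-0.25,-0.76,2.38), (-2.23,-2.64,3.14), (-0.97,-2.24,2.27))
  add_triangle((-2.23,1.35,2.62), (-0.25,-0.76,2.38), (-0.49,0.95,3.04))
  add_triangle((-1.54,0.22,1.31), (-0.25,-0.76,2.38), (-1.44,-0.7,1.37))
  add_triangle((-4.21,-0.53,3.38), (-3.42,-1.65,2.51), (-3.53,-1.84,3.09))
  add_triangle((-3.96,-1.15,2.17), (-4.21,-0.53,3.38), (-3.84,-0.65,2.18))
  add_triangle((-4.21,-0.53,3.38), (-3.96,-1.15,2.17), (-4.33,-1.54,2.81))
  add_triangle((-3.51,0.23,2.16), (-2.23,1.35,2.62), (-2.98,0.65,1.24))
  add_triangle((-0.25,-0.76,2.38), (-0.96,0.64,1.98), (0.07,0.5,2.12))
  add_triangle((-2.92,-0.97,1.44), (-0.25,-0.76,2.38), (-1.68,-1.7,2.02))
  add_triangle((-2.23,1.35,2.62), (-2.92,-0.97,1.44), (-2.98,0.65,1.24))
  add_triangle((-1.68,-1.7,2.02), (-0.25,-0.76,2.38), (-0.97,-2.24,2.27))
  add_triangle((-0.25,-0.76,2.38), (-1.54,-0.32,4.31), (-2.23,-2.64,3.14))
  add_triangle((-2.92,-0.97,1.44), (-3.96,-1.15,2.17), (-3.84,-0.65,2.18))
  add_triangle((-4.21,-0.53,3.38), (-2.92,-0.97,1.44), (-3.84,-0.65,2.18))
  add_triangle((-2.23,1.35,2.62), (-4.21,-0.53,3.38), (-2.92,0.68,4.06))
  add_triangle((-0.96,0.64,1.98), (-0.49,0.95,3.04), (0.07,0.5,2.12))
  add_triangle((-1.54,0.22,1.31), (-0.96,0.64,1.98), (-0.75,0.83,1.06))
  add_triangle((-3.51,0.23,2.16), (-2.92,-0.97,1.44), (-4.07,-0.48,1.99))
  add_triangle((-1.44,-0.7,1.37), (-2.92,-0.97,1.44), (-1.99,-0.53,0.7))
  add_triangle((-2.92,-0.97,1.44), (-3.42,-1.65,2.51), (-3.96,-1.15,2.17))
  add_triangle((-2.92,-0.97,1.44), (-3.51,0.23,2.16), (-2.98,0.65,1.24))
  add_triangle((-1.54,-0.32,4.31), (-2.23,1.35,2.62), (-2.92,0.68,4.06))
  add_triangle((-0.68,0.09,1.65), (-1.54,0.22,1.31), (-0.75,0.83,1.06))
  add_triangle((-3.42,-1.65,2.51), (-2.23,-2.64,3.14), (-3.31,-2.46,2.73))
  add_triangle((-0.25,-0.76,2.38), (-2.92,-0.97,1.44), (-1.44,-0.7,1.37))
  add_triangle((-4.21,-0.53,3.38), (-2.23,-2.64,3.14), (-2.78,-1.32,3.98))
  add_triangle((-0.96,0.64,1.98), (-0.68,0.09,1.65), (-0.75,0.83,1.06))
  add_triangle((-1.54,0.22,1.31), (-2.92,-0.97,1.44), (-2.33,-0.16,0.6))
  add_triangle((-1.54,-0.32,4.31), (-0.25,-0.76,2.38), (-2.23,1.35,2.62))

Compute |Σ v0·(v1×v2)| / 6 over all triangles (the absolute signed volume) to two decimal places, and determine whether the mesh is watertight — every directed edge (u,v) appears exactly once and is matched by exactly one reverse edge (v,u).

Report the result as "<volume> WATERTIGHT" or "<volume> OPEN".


16.15 OPEN

Per-triangle v0·(v1×v2)/6:
  t1: -0.2364
  t2: -0.2149
  t3: +1.3041
  t4: +0.8980
  t5: +1.5938
  t6: +0.5606
  t7: -0.2611
  t8: +0.0431
  t9: +0.4056
  t10: +1.9373
  t11: -0.2147
  t12: -0.3460
  t13: -0.1530
  t14: +0.5874
  t15: +0.6590
  t16: +0.1353
  t17: +2.4111
  t18: +1.5323
  t19: +0.3027
  t20: -0.1819
  t21: -0.9272
  t22: -0.0717
  t23: +0.2508
  t24: +1.1440
  t25: +0.6669
  t26: +1.3413
  t27: -0.4742
  t28: +0.4499
  t29: +0.2948
  t30: +0.4000
  t31: +0.7501
  t32: -0.4988
  t33: -0.8616
  t34: -1.4469
  t35: -0.5760
  t36: +1.5023
  t37: +0.0430
  t38: -0.2760
  t39: +1.3533
  t40: -0.0483
  t41: +0.1614
  t42: -0.1937
  t43: -0.0117
  t44: +0.1206
  t45: +0.4984
  t46: +0.7180
  t47: -0.1996
  t48: -0.4715
  t49: +0.0260
  t50: +1.9752
  t51: -0.0152
  t52: -0.3600
  t53: +0.1240
Σ = +16.1498 → |volume| = 16.15

Directed edges: 159 total; 9 unmatched, e.g. (-2.33,-0.16,0.6)→(-2.68,0.65,1.16) → open.
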